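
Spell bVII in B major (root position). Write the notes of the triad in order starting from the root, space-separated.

bVII is built on the lowered scale degree 7. In B major degree 7 is A#; lowered it becomes A. Stacking thirds in B minor on A gives A–C#–E.

A C# E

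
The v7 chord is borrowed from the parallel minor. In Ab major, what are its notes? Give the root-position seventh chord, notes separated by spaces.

v7 is built on scale degree 5, which is Eb in both Ab major and its parallel. Stacking thirds in Ab minor on Eb gives Eb–Gb–Bb–Db.

Eb Gb Bb Db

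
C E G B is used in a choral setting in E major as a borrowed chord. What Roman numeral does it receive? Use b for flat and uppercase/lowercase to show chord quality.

bVImaj7

C is the lowered form of scale degree 6 in E major (the diatonic degree 6 is C#). C–E–G–B is a major-seventh chord — the form found in E minor, not the diatonic vi (C#m). Borrowed into E major it is written bVImaj7.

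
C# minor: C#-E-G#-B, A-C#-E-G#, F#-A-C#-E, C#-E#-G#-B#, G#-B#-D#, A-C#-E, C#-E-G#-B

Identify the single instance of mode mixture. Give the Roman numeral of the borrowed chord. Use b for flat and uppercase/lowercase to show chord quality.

Imaj7

The diatonic triads in C# minor (with V from harmonic minor) are C#m, D#dim, E, F#m, G#, A, B. Of the given chords, C#–E–G#–B = C#m7, A–C#–E–G# = Amaj7, F#–A–C#–E = F#m7, G#–B#–D# = G# and A–C#–E = A are diatonic. C#–E#–G#–B# doesn't fit — on degree 1 C# minor would have C#m (i). C#maj7 is the degree-1 chord of C# major, so it is the borrowed Imaj7.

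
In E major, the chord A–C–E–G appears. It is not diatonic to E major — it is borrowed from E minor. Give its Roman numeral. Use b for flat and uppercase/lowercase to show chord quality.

iv7

A is scale degree 4 in E major. The diatonic chord on degree 4 would be A (IV), but A–C–E–G is the minor-seventh chord from E minor. As a borrowed chord it is labeled iv7.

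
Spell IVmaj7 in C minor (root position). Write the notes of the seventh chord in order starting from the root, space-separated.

The root, F, is scale degree 4 — the same note in C minor and C major; only the chord quality changes. Stacking thirds in C major on F gives F–A–C–E.

F A C E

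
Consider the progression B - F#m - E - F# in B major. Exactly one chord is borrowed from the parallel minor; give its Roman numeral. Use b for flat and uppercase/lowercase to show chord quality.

v

In B major the diatonic chords are B, C#m, D#m, E, F#, G#m, A#dim. B, E and F# all belong to that set. F#m (F#–A–C#) is not: scale degree 5 in B major carries F# (V). In B minor the chord on that degree is F#m, so here it functions as v, borrowed from the parallel minor.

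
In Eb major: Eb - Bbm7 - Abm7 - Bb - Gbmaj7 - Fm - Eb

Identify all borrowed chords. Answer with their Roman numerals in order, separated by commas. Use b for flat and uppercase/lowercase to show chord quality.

Eb major has the diatonic set Eb, Fm, Gm, Ab, Bb, Cm, Ddim. Eb, Bb and Fm all belong to that set. Bbm7 (Bb–Db–F–Ab) is not: scale degree 5 in Eb major carries Bb (V). In Eb minor the chord on that degree is Bbm7, so here it functions as v7, borrowed from the parallel minor. Abm7 (Ab–Cb–Eb–Gb) is not: scale degree 4 in Eb major carries Ab (IV). In Eb minor the chord on that degree is Abm7, so here it functions as iv7, borrowed from the parallel minor. Gbmaj7 (Gb–Bb–Db–F) is not: scale degree 3 in Eb major carries Gm (iii). In Eb minor the chord on that degree is Gbmaj7, so here it functions as bIIImaj7, borrowed from the parallel minor.

v7, iv7, bIIImaj7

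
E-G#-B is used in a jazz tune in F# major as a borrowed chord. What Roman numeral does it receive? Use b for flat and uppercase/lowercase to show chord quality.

bVII

E is the lowered form of scale degree 7 in F# major (the diatonic degree 7 is E#). Diatonically F# major has E#dim (vii°) on that degree; E–G#–B is instead the major chord native to F# minor, so it takes the label bVII.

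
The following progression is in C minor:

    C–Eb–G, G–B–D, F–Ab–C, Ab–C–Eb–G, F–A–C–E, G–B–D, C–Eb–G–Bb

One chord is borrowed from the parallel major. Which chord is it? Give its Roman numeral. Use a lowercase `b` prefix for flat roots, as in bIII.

IVmaj7

C minor has the diatonic set Cm, Ddim, Eb, Fm, G, Ab, Bb (with V from harmonic minor). Of the given chords, C–Eb–G = Cm, G–B–D = G, F–Ab–C = Fm, Ab–C–Eb–G = Abmaj7 and C–Eb–G–Bb = Cm7 are diatonic. But F–A–C–E is foreign: the diatonic iv on degree 4 is Fm, whereas Fmaj7 comes from C major. It is labeled IVmaj7.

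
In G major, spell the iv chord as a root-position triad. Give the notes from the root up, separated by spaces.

C Eb G

iv is built on scale degree 4, which is C in both G major and its parallel. Building the minor chord from the parallel minor on C: C–Eb–G.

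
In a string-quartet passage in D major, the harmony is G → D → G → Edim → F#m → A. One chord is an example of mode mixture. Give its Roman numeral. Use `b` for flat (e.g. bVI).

D major has the diatonic set D, Em, F#m, G, A, Bm, C#dim. Of the given chords, G, D, F#m and A are diatonic. But Edim (E–G–Bb) is foreign: the diatonic ii on degree 2 is Em, whereas Edim comes from D minor. It is labeled ii°.

ii°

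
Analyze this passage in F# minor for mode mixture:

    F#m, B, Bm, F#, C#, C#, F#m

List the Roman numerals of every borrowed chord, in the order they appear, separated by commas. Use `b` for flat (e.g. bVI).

IV, I

F# minor has the diatonic set F#m, G#dim, A, Bm, C#, D, E (with V from harmonic minor). F#m, Bm and C# all belong to that set. B (B–D#–F#) is not: scale degree 4 in F# minor carries Bm (iv). In F# major the chord on that degree is B, so here it functions as IV, borrowed from the parallel major. F# (F#–A#–C#) is not: scale degree 1 in F# minor carries F#m (i). In F# major the chord on that degree is F#, so here it functions as I, borrowed from the parallel major.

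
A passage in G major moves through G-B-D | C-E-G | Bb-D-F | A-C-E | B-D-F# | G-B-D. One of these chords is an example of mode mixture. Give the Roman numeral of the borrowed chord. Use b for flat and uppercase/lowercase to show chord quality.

bIII

In G major the diatonic chords are G, Am, Bm, C, D, Em, F#dim. Of the given chords, G–B–D = G, C–E–G = C, A–C–E = Am and B–D–F# = Bm are diatonic. Bb–D–F is not: scale degree 3 in G major carries Bm (iii). In G minor the chord on that degree is Bb, so here it functions as bIII, borrowed from the parallel minor.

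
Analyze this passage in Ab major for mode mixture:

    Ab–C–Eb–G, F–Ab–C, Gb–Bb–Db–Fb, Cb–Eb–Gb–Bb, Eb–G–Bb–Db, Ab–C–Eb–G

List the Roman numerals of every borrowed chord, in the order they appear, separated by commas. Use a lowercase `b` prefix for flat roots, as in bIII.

bVII7, bIIImaj7

In Ab major the diatonic chords are Ab, Bbm, Cm, Db, Eb, Fm, Gdim. Of the given chords, Ab–C–Eb–G = Abmaj7, F–Ab–C = Fm and Eb–G–Bb–Db = Eb7 are diatonic. Gb–Bb–Db–Fb doesn't fit — on degree 7 Ab major would have Gdim (vii°). Gb7 is the degree-7 chord of Ab minor, so it is the borrowed bVII7. Cb–Eb–Gb–Bb is not: scale degree 3 in Ab major carries Cm (iii). In Ab minor the chord on that degree is Cbmaj7, so here it functions as bIIImaj7, borrowed from the parallel minor.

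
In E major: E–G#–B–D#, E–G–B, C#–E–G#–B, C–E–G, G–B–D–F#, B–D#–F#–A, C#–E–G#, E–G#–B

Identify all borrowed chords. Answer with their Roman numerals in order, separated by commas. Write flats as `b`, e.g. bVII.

In E major the diatonic chords are E, F#m, G#m, A, B, C#m, D#dim. E–G#–B–D# = Emaj7, C#–E–G#–B = C#m7, B–D#–F#–A = B7, C#–E–G# = C#m and E–G#–B = E are all diatonic. E–G–B is not: scale degree 1 in E major carries E (I). In E minor the chord on that degree is Em, so here it functions as i, borrowed from the parallel minor. C–E–G is not: scale degree 6 in E major carries C#m (vi). In E minor the chord on that degree is C, so here it functions as bVI, borrowed from the parallel minor. But G–B–D–F# is foreign: the diatonic iii on degree 3 is G#m, whereas Gmaj7 comes from E minor. It is labeled bIIImaj7.

i, bVI, bIIImaj7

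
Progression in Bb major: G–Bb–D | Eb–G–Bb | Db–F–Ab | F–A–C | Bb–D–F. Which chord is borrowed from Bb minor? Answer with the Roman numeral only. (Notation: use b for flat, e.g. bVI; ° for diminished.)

Bb major has the diatonic set Bb, Cm, Dm, Eb, F, Gm, Adim. Of the given chords, G–Bb–D = Gm, Eb–G–Bb = Eb, F–A–C = F and Bb–D–F = Bb are diatonic. Db–F–Ab is not: scale degree 3 in Bb major carries Dm (iii). In Bb minor the chord on that degree is Db, so here it functions as bIII, borrowed from the parallel minor.

bIII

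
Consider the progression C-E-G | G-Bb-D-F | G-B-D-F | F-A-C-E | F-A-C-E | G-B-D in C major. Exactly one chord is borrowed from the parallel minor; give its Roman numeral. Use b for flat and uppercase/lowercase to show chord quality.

v7

C major has the diatonic set C, Dm, Em, F, G, Am, Bdim. C–E–G = C, G–B–D–F = G7, F–A–C–E = Fmaj7 and G–B–D = G all belong to that set. G–Bb–D–F is not: scale degree 5 in C major carries G (V). In C minor the chord on that degree is Gm7, so here it functions as v7, borrowed from the parallel minor.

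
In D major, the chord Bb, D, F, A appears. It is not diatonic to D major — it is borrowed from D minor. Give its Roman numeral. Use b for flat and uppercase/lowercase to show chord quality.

bVImaj7

The root Bb is the lowered 6th scale degree — diatonically D major has B there. Diatonically D major has Bm (vi) on that degree; Bb–D–F–A is instead the major-seventh chord native to D minor, so it takes the label bVImaj7.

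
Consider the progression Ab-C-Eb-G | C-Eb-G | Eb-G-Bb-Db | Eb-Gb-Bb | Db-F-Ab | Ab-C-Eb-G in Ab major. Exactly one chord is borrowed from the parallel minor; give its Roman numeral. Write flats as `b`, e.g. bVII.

The diatonic triads in Ab major are Ab, Bbm, Cm, Db, Eb, Fm, Gdim. Of the given chords, Ab–C–Eb–G = Abmaj7, C–Eb–G = Cm, Eb–G–Bb–Db = Eb7 and Db–F–Ab = Db are diatonic. But Eb–Gb–Bb is foreign: the diatonic V on degree 5 is Eb, whereas Ebm comes from Ab minor. It is labeled v.

v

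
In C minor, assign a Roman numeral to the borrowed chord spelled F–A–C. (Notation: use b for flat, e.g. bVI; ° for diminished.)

F is scale degree 4 in C minor. Diatonically C minor has Fm (iv) on that degree; F–A–C is instead the major chord native to C major, so it takes the label IV.

IV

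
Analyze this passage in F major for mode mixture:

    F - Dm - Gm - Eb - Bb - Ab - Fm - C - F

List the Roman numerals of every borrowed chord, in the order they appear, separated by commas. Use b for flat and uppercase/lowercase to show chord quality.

bVII, bIII, i

In F major the diatonic chords are F, Gm, Am, Bb, C, Dm, Edim. Of the given chords, F, Dm, Gm, Bb and C are diatonic. Eb (Eb–G–Bb) doesn't fit — on degree 7 F major would have Edim (vii°). Eb is the degree-7 chord of F minor, so it is the borrowed bVII. Ab (Ab–C–Eb) is not: scale degree 3 in F major carries Am (iii). In F minor the chord on that degree is Ab, so here it functions as bIII, borrowed from the parallel minor. But Fm (F–Ab–C) is foreign: the diatonic I on degree 1 is F, whereas Fm comes from F minor. It is labeled i.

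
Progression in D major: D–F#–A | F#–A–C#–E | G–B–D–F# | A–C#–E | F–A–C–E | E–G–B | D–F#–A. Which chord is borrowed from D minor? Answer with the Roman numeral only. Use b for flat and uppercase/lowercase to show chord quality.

The diatonic triads in D major are D, Em, F#m, G, A, Bm, C#dim. D–F#–A = D, F#–A–C#–E = F#m7, G–B–D–F# = Gmaj7, A–C#–E = A and E–G–B = Em all belong to that set. F–A–C–E is not: scale degree 3 in D major carries F#m (iii). In D minor the chord on that degree is Fmaj7, so here it functions as bIIImaj7, borrowed from the parallel minor.

bIIImaj7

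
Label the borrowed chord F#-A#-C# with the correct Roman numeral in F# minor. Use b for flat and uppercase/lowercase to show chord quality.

The root F# is the diatonic 1st degree of F# minor; the borrowing shows in the chord quality. The diatonic chord on degree 1 would be F#m (i), but F#–A#–C# is the major chord from F# major. As a borrowed chord it is labeled I.

I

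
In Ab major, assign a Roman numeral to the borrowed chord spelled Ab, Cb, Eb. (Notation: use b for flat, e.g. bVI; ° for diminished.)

Ab is scale degree 1 in Ab major. Diatonically Ab major has Ab (I) on that degree; Ab–Cb–Eb is instead the minor chord native to Ab minor, so it takes the label i.

i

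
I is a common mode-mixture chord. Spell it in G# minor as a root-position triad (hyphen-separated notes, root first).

G#-B#-D#

The root, G#, is scale degree 1 — the same note in G# minor and G# major; only the chord quality changes. Stacking thirds in G# major on G# gives G#–B#–D#.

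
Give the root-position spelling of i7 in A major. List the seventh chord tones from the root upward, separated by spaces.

A C E G

The root, A, is scale degree 1 — the same note in A major and A minor; only the chord quality changes. Stacking thirds in A minor on A gives A–C–E–G.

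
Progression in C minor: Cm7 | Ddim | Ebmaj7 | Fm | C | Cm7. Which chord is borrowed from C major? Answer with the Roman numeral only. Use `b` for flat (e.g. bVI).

In C minor (with V from harmonic minor) the diatonic chords are Cm, Ddim, Eb, Fm, G, Ab, Bb. Of the given chords, Cm7, Ddim, Ebmaj7 and Fm are diatonic. C (C–E–G) is not: scale degree 1 in C minor carries Cm (i). In C major the chord on that degree is C, so here it functions as I, borrowed from the parallel major.

I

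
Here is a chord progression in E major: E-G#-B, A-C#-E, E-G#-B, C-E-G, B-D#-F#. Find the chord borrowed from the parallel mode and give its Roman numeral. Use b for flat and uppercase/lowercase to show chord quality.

bVI

E major has the diatonic set E, F#m, G#m, A, B, C#m, D#dim. E–G#–B = E, A–C#–E = A and B–D#–F# = B are all diatonic. C–E–G doesn't fit — on degree 6 E major would have C#m (vi). C is the degree-6 chord of E minor, so it is the borrowed bVI.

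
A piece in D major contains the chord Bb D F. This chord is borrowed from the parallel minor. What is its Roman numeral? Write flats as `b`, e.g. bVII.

bVI

In D major scale degree 6 is B; Bb is its lowered form, from D minor. Diatonically D major has Bm (vi) on that degree; Bb–D–F is instead the major chord native to D minor, so it takes the label bVI.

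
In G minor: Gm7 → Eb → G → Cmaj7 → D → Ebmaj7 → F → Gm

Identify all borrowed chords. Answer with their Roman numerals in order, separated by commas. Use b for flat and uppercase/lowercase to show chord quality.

In G minor (with V from harmonic minor) the diatonic chords are Gm, Adim, Bb, Cm, D, Eb, F. Gm7, Eb, D, Ebmaj7, F and Gm all belong to that set. G (G–B–D) doesn't fit — on degree 1 G minor would have Gm (i). G is the degree-1 chord of G major, so it is the borrowed I. Cmaj7 (C–E–G–B) is not: scale degree 4 in G minor carries Cm (iv). In G major the chord on that degree is Cmaj7, so here it functions as IVmaj7, borrowed from the parallel major.

I, IVmaj7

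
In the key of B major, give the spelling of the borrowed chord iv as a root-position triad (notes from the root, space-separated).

iv is built on scale degree 4, which is E in both B major and its parallel. Building the minor chord from the parallel minor on E: E–G–B.

E G B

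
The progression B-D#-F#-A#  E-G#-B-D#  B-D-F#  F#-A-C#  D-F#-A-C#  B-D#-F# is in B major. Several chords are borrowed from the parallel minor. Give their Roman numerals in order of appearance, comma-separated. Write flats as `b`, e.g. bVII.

i, v, bIIImaj7

B major has the diatonic set B, C#m, D#m, E, F#, G#m, A#dim. B–D#–F#–A# = Bmaj7, E–G#–B–D# = Emaj7 and B–D#–F# = B all belong to that set. B–D–F# doesn't fit — on degree 1 B major would have B (I). Bm is the degree-1 chord of B minor, so it is the borrowed i. F#–A–C# doesn't fit — on degree 5 B major would have F# (V). F#m is the degree-5 chord of B minor, so it is the borrowed v. D–F#–A–C# is not: scale degree 3 in B major carries D#m (iii). In B minor the chord on that degree is Dmaj7, so here it functions as bIIImaj7, borrowed from the parallel minor.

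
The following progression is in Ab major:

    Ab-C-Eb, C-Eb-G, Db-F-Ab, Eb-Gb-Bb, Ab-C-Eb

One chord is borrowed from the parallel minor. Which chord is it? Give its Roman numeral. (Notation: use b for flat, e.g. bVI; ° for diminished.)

Ab major has the diatonic set Ab, Bbm, Cm, Db, Eb, Fm, Gdim. Of the given chords, Ab–C–Eb = Ab, C–Eb–G = Cm and Db–F–Ab = Db are diatonic. Eb–Gb–Bb is not: scale degree 5 in Ab major carries Eb (V). In Ab minor the chord on that degree is Ebm, so here it functions as v, borrowed from the parallel minor.

v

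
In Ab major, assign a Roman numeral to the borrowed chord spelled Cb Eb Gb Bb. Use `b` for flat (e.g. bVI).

bIIImaj7

In Ab major scale degree 3 is C; Cb is its lowered form, from Ab minor. Cb–Eb–Gb–Bb is a major-seventh chord — the form found in Ab minor, not the diatonic iii (Cm). Borrowed into Ab major it is written bIIImaj7.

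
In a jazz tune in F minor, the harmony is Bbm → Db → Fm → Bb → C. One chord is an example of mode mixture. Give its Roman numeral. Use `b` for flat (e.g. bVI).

IV

The diatonic triads in F minor (with V from harmonic minor) are Fm, Gdim, Ab, Bbm, C, Db, Eb. Bbm, Db, Fm and C all belong to that set. Bb (Bb–D–F) doesn't fit — on degree 4 F minor would have Bbm (iv). Bb is the degree-4 chord of F major, so it is the borrowed IV.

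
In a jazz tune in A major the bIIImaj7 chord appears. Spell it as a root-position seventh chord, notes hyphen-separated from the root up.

C-E-G-B

The root of bIIImaj7 is the lowered 3rd degree: C# becomes C. Building the major-seventh chord from the parallel minor on C: C–E–G–B.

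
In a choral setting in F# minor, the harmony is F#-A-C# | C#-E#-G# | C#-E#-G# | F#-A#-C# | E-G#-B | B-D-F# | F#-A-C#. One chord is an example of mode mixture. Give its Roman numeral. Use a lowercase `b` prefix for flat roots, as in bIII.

I

The diatonic triads in F# minor (with V from harmonic minor) are F#m, G#dim, A, Bm, C#, D, E. F#–A–C# = F#m, C#–E#–G# = C#, E–G#–B = E and B–D–F# = Bm all belong to that set. F#–A#–C# doesn't fit — on degree 1 F# minor would have F#m (i). F# is the degree-1 chord of F# major, so it is the borrowed I.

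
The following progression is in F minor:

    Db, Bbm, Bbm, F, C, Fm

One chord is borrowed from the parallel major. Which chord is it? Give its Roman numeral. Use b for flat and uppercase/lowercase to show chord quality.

F minor has the diatonic set Fm, Gdim, Ab, Bbm, C, Db, Eb (with V from harmonic minor). Of the given chords, Db, Bbm, C and Fm are diatonic. F (F–A–C) doesn't fit — on degree 1 F minor would have Fm (i). F is the degree-1 chord of F major, so it is the borrowed I.

I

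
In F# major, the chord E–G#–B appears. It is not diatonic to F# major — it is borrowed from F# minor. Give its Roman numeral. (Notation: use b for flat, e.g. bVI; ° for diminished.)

The root E is the lowered 7th scale degree — diatonically F# major has E# there. The diatonic chord on degree 7 would be E#dim (vii°), but E–G#–B is the major chord from F# minor. As a borrowed chord it is labeled bVII.

bVII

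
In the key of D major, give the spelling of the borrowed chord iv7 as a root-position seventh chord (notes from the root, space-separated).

G Bb D F

iv7 is built on scale degree 4, which is G in both D major and its parallel. Building the minor-seventh chord from the parallel minor on G: G–Bb–D–F.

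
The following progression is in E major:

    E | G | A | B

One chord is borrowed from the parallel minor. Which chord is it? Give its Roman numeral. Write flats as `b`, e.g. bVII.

E major has the diatonic set E, F#m, G#m, A, B, C#m, D#dim. E, A and B are all diatonic. G (G–B–D) is not: scale degree 3 in E major carries G#m (iii). In E minor the chord on that degree is G, so here it functions as bIII, borrowed from the parallel minor.

bIII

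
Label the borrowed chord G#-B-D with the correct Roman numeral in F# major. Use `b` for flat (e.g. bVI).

ii°

The root G# is the diatonic 2nd degree of F# major; the borrowing shows in the chord quality. Diatonically F# major has G#m (ii) on that degree; G#–B–D is instead the diminished chord native to F# minor, so it takes the label ii°.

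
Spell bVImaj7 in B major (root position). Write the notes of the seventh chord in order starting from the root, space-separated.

Scale degree 6 in B major is G#. bVImaj7 uses the lowered form, G, taken from B minor. Building the major-seventh chord from the parallel minor on G: G–B–D–F#.

G B D F#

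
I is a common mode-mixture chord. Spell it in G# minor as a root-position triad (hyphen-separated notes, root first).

G#-B#-D#

The root, G#, is scale degree 1 — the same note in G# minor and G# major; only the chord quality changes. Stacking thirds in G# major on G# gives G#–B#–D#.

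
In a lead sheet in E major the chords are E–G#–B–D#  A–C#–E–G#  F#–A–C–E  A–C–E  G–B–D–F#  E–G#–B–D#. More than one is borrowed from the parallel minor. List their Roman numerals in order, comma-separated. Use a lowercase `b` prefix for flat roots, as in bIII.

iiø7, iv, bIIImaj7

In E major the diatonic chords are E, F#m, G#m, A, B, C#m, D#dim. Of the given chords, E–G#–B–D# = Emaj7 and A–C#–E–G# = Amaj7 are diatonic. F#–A–C–E doesn't fit — on degree 2 E major would have F#m (ii). F#m7b5 is the degree-2 chord of E minor, so it is the borrowed iiø7. A–C–E doesn't fit — on degree 4 E major would have A (IV). Am is the degree-4 chord of E minor, so it is the borrowed iv. But G–B–D–F# is foreign: the diatonic iii on degree 3 is G#m, whereas Gmaj7 comes from E minor. It is labeled bIIImaj7.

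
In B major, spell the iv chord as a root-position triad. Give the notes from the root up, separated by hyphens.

E-G-B

The root, E, is scale degree 4 — the same note in B major and B minor; only the chord quality changes. In B minor the chord on E is E–G–B.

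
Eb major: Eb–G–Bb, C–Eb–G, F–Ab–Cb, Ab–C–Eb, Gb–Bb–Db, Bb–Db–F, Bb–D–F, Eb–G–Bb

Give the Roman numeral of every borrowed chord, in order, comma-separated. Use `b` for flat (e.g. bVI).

In Eb major the diatonic chords are Eb, Fm, Gm, Ab, Bb, Cm, Ddim. Of the given chords, Eb–G–Bb = Eb, C–Eb–G = Cm, Ab–C–Eb = Ab and Bb–D–F = Bb are diatonic. F–Ab–Cb is not: scale degree 2 in Eb major carries Fm (ii). In Eb minor the chord on that degree is Fdim, so here it functions as ii°, borrowed from the parallel minor. But Gb–Bb–Db is foreign: the diatonic iii on degree 3 is Gm, whereas Gb comes from Eb minor. It is labeled bIII. But Bb–Db–F is foreign: the diatonic V on degree 5 is Bb, whereas Bbm comes from Eb minor. It is labeled v.

ii°, bIII, v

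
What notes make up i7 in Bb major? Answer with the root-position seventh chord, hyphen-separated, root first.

The root, Bb, is scale degree 1 — the same note in Bb major and Bb minor; only the chord quality changes. Stacking thirds in Bb minor on Bb gives Bb–Db–F–Ab.

Bb-Db-F-Ab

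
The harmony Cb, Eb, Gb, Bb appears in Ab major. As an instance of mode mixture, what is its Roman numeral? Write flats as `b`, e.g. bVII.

bIIImaj7

The root Cb is the lowered 3rd scale degree — diatonically Ab major has C there. The diatonic chord on degree 3 would be Cm (iii), but Cb–Eb–Gb–Bb is the major-seventh chord from Ab minor. As a borrowed chord it is labeled bIIImaj7.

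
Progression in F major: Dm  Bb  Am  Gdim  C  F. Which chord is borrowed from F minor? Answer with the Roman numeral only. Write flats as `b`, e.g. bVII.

The diatonic triads in F major are F, Gm, Am, Bb, C, Dm, Edim. Dm, Bb, Am, C and F all belong to that set. But Gdim (G–Bb–Db) is foreign: the diatonic ii on degree 2 is Gm, whereas Gdim comes from F minor. It is labeled ii°.

ii°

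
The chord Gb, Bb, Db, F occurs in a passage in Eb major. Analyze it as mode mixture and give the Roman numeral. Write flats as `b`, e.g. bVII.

bIIImaj7

The root Gb is the lowered 3rd scale degree — diatonically Eb major has G there. Gb–Bb–Db–F is a major-seventh chord — the form found in Eb minor, not the diatonic iii (Gm). Borrowed into Eb major it is written bIIImaj7.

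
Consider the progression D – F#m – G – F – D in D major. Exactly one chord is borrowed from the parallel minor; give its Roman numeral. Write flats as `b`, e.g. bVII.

bIII

In D major the diatonic chords are D, Em, F#m, G, A, Bm, C#dim. Of the given chords, D, F#m and G are diatonic. F (F–A–C) is not: scale degree 3 in D major carries F#m (iii). In D minor the chord on that degree is F, so here it functions as bIII, borrowed from the parallel minor.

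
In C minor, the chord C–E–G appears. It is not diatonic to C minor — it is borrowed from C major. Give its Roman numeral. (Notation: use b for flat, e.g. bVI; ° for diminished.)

I

C is scale degree 1 in C minor. Diatonically C minor has Cm (i) on that degree; C–E–G is instead the major chord native to C major, so it takes the label I.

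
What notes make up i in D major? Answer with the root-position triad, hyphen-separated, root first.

The root, D, is scale degree 1 — the same note in D major and D minor; only the chord quality changes. Building the minor chord from the parallel minor on D: D–F–A.

D-F-A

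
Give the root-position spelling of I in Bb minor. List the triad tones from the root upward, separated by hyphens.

The root, Bb, is scale degree 1 — the same note in Bb minor and Bb major; only the chord quality changes. Stacking thirds in Bb major on Bb gives Bb–D–F.

Bb-D-F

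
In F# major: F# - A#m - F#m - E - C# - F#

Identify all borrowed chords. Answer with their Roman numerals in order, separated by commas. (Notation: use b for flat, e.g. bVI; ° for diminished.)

i, bVII

F# major has the diatonic set F#, G#m, A#m, B, C#, D#m, E#dim. F#, A#m and C# are all diatonic. F#m (F#–A–C#) doesn't fit — on degree 1 F# major would have F# (I). F#m is the degree-1 chord of F# minor, so it is the borrowed i. But E (E–G#–B) is foreign: the diatonic vii° on degree 7 is E#dim, whereas E comes from F# minor. It is labeled bVII.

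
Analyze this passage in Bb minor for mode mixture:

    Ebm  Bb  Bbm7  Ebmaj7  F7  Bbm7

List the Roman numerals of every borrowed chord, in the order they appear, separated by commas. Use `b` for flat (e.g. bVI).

I, IVmaj7

The diatonic triads in Bb minor (with V from harmonic minor) are Bbm, Cdim, Db, Ebm, F, Gb, Ab. Of the given chords, Ebm, Bbm7 and F7 are diatonic. Bb (Bb–D–F) doesn't fit — on degree 1 Bb minor would have Bbm (i). Bb is the degree-1 chord of Bb major, so it is the borrowed I. Ebmaj7 (Eb–G–Bb–D) doesn't fit — on degree 4 Bb minor would have Ebm (iv). Ebmaj7 is the degree-4 chord of Bb major, so it is the borrowed IVmaj7.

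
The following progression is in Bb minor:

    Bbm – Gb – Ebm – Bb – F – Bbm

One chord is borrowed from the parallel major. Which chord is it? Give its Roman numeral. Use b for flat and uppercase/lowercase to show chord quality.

The diatonic triads in Bb minor (with V from harmonic minor) are Bbm, Cdim, Db, Ebm, F, Gb, Ab. Bbm, Gb, Ebm and F all belong to that set. Bb (Bb–D–F) doesn't fit — on degree 1 Bb minor would have Bbm (i). Bb is the degree-1 chord of Bb major, so it is the borrowed I.

I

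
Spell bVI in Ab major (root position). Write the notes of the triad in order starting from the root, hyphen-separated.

The root of bVI is the lowered 6th degree: F becomes Fb. Stacking thirds in Ab minor on Fb gives Fb–Ab–Cb.

Fb-Ab-Cb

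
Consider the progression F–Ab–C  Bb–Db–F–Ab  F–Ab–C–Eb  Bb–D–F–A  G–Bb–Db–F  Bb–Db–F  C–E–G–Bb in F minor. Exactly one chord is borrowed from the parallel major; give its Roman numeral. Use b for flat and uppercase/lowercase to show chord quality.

F minor has the diatonic set Fm, Gdim, Ab, Bbm, C, Db, Eb (with V from harmonic minor). F–Ab–C = Fm, Bb–Db–F–Ab = Bbm7, F–Ab–C–Eb = Fm7, G–Bb–Db–F = Gm7b5, Bb–Db–F = Bbm and C–E–G–Bb = C7 are all diatonic. Bb–D–F–A is not: scale degree 4 in F minor carries Bbm (iv). In F major the chord on that degree is Bbmaj7, so here it functions as IVmaj7, borrowed from the parallel major.

IVmaj7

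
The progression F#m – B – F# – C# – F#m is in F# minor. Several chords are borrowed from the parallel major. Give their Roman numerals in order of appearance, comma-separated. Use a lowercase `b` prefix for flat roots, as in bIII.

IV, I

In F# minor (with V from harmonic minor) the diatonic chords are F#m, G#dim, A, Bm, C#, D, E. F#m and C# are both diatonic. But B (B–D#–F#) is foreign: the diatonic iv on degree 4 is Bm, whereas B comes from F# major. It is labeled IV. F# (F#–A#–C#) doesn't fit — on degree 1 F# minor would have F#m (i). F# is the degree-1 chord of F# major, so it is the borrowed I.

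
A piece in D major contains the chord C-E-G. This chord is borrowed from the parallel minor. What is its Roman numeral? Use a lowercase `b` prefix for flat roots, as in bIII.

The root C is the lowered 7th scale degree — diatonically D major has C# there. Diatonically D major has C#dim (vii°) on that degree; C–E–G is instead the major chord native to D minor, so it takes the label bVII.

bVII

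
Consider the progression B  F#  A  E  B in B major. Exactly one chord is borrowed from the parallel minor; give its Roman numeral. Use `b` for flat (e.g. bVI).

The diatonic triads in B major are B, C#m, D#m, E, F#, G#m, A#dim. B, F# and E are all diatonic. A (A–C#–E) doesn't fit — on degree 7 B major would have A#dim (vii°). A is the degree-7 chord of B minor, so it is the borrowed bVII.

bVII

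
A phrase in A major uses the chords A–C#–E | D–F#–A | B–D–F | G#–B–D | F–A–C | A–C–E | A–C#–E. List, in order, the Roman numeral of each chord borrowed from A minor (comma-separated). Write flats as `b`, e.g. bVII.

ii°, bVI, i

A major has the diatonic set A, Bm, C#m, D, E, F#m, G#dim. A–C#–E = A, D–F#–A = D and G#–B–D = G#dim all belong to that set. But B–D–F is foreign: the diatonic ii on degree 2 is Bm, whereas Bdim comes from A minor. It is labeled ii°. But F–A–C is foreign: the diatonic vi on degree 6 is F#m, whereas F comes from A minor. It is labeled bVI. A–C–E doesn't fit — on degree 1 A major would have A (I). Am is the degree-1 chord of A minor, so it is the borrowed i.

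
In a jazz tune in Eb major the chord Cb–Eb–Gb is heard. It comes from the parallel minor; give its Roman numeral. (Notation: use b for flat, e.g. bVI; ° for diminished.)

In Eb major scale degree 6 is C; Cb is its lowered form, from Eb minor. Cb–Eb–Gb is a major chord — the form found in Eb minor, not the diatonic vi (Cm). Borrowed into Eb major it is written bVI.

bVI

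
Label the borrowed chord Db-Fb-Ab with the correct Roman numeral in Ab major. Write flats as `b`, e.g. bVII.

iv

Db is scale degree 4 in Ab major. Diatonically Ab major has Db (IV) on that degree; Db–Fb–Ab is instead the minor chord native to Ab minor, so it takes the label iv.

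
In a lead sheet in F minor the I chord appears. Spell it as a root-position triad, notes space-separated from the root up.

F A C

The root, F, is scale degree 1 — the same note in F minor and F major; only the chord quality changes. Building the major chord from the parallel major on F: F–A–C.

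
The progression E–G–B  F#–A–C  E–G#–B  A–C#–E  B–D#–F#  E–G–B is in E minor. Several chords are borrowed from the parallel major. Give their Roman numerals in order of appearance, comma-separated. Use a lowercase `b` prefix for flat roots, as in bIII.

I, IV

In E minor (with V from harmonic minor) the diatonic chords are Em, F#dim, G, Am, B, C, D. E–G–B = Em, F#–A–C = F#dim and B–D#–F# = B all belong to that set. E–G#–B doesn't fit — on degree 1 E minor would have Em (i). E is the degree-1 chord of E major, so it is the borrowed I. A–C#–E doesn't fit — on degree 4 E minor would have Am (iv). A is the degree-4 chord of E major, so it is the borrowed IV.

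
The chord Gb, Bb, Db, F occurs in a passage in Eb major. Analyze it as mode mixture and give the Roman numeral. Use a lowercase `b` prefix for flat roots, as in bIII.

bIIImaj7

In Eb major scale degree 3 is G; Gb is its lowered form, from Eb minor. Diatonically Eb major has Gm (iii) on that degree; Gb–Bb–Db–F is instead the major-seventh chord native to Eb minor, so it takes the label bIIImaj7.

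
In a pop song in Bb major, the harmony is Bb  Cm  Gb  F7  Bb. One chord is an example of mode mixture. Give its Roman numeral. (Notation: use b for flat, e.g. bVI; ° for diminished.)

bVI

Bb major has the diatonic set Bb, Cm, Dm, Eb, F, Gm, Adim. Bb, Cm and F7 all belong to that set. But Gb (Gb–Bb–Db) is foreign: the diatonic vi on degree 6 is Gm, whereas Gb comes from Bb minor. It is labeled bVI.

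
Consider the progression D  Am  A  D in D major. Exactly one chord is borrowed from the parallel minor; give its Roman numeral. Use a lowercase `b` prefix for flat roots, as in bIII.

v

The diatonic triads in D major are D, Em, F#m, G, A, Bm, C#dim. D and A both belong to that set. Am (A–C–E) doesn't fit — on degree 5 D major would have A (V). Am is the degree-5 chord of D minor, so it is the borrowed v.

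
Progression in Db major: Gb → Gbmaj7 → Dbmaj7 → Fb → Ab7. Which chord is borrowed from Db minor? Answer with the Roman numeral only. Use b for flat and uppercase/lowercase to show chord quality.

bIII

The diatonic triads in Db major are Db, Ebm, Fm, Gb, Ab, Bbm, Cdim. Gb, Gbmaj7, Dbmaj7 and Ab7 all belong to that set. But Fb (Fb–Ab–Cb) is foreign: the diatonic iii on degree 3 is Fm, whereas Fb comes from Db minor. It is labeled bIII.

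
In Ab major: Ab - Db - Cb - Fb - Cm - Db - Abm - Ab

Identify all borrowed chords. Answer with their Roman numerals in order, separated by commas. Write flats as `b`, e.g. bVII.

The diatonic triads in Ab major are Ab, Bbm, Cm, Db, Eb, Fm, Gdim. Ab, Db and Cm all belong to that set. Cb (Cb–Eb–Gb) is not: scale degree 3 in Ab major carries Cm (iii). In Ab minor the chord on that degree is Cb, so here it functions as bIII, borrowed from the parallel minor. Fb (Fb–Ab–Cb) doesn't fit — on degree 6 Ab major would have Fm (vi). Fb is the degree-6 chord of Ab minor, so it is the borrowed bVI. Abm (Ab–Cb–Eb) is not: scale degree 1 in Ab major carries Ab (I). In Ab minor the chord on that degree is Abm, so here it functions as i, borrowed from the parallel minor.

bIII, bVI, i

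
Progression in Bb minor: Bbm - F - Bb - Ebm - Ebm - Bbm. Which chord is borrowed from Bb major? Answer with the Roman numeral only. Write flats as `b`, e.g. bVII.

Bb minor has the diatonic set Bbm, Cdim, Db, Ebm, F, Gb, Ab (with V from harmonic minor). Of the given chords, Bbm, F and Ebm are diatonic. But Bb (Bb–D–F) is foreign: the diatonic i on degree 1 is Bbm, whereas Bb comes from Bb major. It is labeled I.

I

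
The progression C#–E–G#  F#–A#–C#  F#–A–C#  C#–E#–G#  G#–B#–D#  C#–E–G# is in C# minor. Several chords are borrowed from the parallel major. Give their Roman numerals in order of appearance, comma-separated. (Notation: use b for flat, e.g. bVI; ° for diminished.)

IV, I

C# minor has the diatonic set C#m, D#dim, E, F#m, G#, A, B (with V from harmonic minor). Of the given chords, C#–E–G# = C#m, F#–A–C# = F#m and G#–B#–D# = G# are diatonic. But F#–A#–C# is foreign: the diatonic iv on degree 4 is F#m, whereas F# comes from C# major. It is labeled IV. But C#–E#–G# is foreign: the diatonic i on degree 1 is C#m, whereas C# comes from C# major. It is labeled I.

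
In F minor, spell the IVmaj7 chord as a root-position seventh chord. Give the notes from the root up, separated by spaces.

IVmaj7 is built on scale degree 4, which is Bb in both F minor and its parallel. In F major the chord on Bb is Bb–D–F–A.

Bb D F A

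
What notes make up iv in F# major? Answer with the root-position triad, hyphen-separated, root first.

B-D-F#

iv is built on scale degree 4, which is B in both F# major and its parallel. Building the minor chord from the parallel minor on B: B–D–F#.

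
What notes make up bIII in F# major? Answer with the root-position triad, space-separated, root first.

A C# E

bIII is built on the lowered scale degree 3. In F# major degree 3 is A#; lowered it becomes A. In F# minor the chord on A is A–C#–E.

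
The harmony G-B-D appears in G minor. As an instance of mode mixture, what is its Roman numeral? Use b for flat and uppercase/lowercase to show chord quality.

I

G is scale degree 1 in G minor. The diatonic chord on degree 1 would be Gm (i), but G–B–D is the major chord from G major. As a borrowed chord it is labeled I.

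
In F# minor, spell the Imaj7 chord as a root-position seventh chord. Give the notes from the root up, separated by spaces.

F# A# C# E#

The root, F#, is scale degree 1 — the same note in F# minor and F# major; only the chord quality changes. Building the major-seventh chord from the parallel major on F#: F#–A#–C#–E#.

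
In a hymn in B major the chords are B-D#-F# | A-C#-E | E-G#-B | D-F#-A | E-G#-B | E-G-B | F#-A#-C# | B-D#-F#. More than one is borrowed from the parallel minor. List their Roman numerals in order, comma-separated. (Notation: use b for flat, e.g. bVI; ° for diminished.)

In B major the diatonic chords are B, C#m, D#m, E, F#, G#m, A#dim. Of the given chords, B–D#–F# = B, E–G#–B = E and F#–A#–C# = F# are diatonic. A–C#–E doesn't fit — on degree 7 B major would have A#dim (vii°). A is the degree-7 chord of B minor, so it is the borrowed bVII. D–F#–A is not: scale degree 3 in B major carries D#m (iii). In B minor the chord on that degree is D, so here it functions as bIII, borrowed from the parallel minor. E–G–B doesn't fit — on degree 4 B major would have E (IV). Em is the degree-4 chord of B minor, so it is the borrowed iv.

bVII, bIII, iv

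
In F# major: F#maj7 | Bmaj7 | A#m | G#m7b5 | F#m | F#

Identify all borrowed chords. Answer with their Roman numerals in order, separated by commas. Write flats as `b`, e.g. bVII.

iiø7, i

F# major has the diatonic set F#, G#m, A#m, B, C#, D#m, E#dim. Of the given chords, F#maj7, Bmaj7, A#m and F# are diatonic. But G#m7b5 (G#–B–D–F#) is foreign: the diatonic ii on degree 2 is G#m, whereas G#m7b5 comes from F# minor. It is labeled iiø7. F#m (F#–A–C#) doesn't fit — on degree 1 F# major would have F# (I). F#m is the degree-1 chord of F# minor, so it is the borrowed i.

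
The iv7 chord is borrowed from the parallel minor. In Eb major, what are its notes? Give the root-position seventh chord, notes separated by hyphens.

iv7 is built on scale degree 4, which is Ab in both Eb major and its parallel. In Eb minor the chord on Ab is Ab–Cb–Eb–Gb.

Ab-Cb-Eb-Gb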